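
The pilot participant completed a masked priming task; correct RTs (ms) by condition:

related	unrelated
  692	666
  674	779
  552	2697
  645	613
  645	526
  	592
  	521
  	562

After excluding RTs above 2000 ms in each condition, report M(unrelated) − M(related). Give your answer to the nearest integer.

-33 ms

unrelated: exclude 2697
M(related) = 3208/5 = 641.600
M(unrelated) = 4259/7 = 608.429
Difference = 608.429 − 641.600 = -33.171 ms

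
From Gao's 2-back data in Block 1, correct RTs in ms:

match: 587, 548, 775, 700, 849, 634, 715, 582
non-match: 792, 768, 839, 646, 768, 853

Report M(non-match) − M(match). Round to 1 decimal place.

M(match) = 5390/8 = 673.750
M(non-match) = 4666/6 = 777.667
Difference = 777.667 − 673.750 = 103.917 ms

103.9 ms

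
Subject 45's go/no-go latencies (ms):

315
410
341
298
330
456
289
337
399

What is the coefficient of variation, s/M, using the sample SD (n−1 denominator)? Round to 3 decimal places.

n = 9, Σ = 3175, M = 352.7778
Σ(x−M)² = 25467.556; s = √(25467.556/8) = 56.4220
CV = 56.4220 / 352.7778 = 0.15994

0.160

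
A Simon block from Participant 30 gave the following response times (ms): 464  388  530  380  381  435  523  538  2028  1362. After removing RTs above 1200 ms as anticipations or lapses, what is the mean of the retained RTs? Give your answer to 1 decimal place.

Excluded: 1362, 2028
Retained (n=8): Σ = 3639
Mean = 3639/8 = 454.8750

454.9 ms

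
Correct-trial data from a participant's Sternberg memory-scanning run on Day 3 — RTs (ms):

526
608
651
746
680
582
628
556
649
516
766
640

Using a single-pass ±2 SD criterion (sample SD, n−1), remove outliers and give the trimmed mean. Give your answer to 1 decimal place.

629.0 ms

n = 12, ΣRT = 7548, M = 629.000
Σ(x−M)² = 67422.00; s = √(67422.00/11) = 78.290
Cutoffs: 629.000 ± 2·78.290 → [472.4, 785.6]
No RTs fall outside the cutoffs; all 12 retained. Mean = 7548/12 = 629.000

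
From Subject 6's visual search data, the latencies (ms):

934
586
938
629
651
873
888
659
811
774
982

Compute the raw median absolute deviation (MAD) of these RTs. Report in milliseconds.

127 ms

Sorted: 586, 629, 651, 659, 774, 811, 873, 888, 934, 938, 982 → median = 811
|x − 811|: 123, 225, 127, 182, 160, 62, 77, 152, 0, 37, 171
Sorted deviations: 0, 37, 62, 77, 123, 127, 152, 160, 171, 182, 225 → MAD = 127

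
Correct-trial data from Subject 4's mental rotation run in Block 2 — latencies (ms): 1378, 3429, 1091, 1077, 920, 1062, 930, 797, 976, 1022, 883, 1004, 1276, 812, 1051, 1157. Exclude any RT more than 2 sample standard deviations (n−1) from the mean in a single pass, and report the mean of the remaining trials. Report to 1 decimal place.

1029.1 ms

n = 16, ΣRT = 18865, M = 1179.062
Σ(x−M)² = 5754008.94; s = √(5754008.94/15) = 619.355
Cutoffs: 1179.062 ± 2·619.355 → [-59.6, 2417.8]
Outside: 3429 → excluded.
Retained (n=15): Σ = 15436, mean = 15436/15 = 1029.067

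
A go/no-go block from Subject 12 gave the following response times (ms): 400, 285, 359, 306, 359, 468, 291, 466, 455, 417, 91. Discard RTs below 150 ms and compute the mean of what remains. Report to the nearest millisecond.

381 ms

Excluded: 91
Retained (n=10): Σ = 3806
Mean = 3806/10 = 380.6000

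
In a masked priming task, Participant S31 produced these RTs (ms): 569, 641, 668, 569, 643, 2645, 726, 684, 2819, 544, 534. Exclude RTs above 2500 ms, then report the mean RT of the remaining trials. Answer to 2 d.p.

619.78 ms

Excluded: 2645, 2819
Retained (n=9): Σ = 5578
Mean = 5578/9 = 619.7778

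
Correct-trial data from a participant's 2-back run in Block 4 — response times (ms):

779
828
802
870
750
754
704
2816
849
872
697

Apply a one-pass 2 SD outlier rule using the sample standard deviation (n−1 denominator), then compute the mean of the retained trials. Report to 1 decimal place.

n = 11, ΣRT = 10721, M = 974.636
Σ(x−M)² = 3766934.55; s = √(3766934.55/10) = 613.754
Cutoffs: 974.636 ± 2·613.754 → [-252.9, 2202.1]
Outside: 2816 → excluded.
Retained (n=10): Σ = 7905, mean = 7905/10 = 790.500

790.5 ms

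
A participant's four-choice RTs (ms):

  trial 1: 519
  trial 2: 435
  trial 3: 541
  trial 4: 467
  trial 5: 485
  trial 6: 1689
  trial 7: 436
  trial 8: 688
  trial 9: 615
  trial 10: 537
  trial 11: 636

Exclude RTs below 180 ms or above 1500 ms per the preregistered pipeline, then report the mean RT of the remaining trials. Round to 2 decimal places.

Excluded: 1689
Retained (n=10): Σ = 5359
Mean = 5359/10 = 535.9000

535.90 ms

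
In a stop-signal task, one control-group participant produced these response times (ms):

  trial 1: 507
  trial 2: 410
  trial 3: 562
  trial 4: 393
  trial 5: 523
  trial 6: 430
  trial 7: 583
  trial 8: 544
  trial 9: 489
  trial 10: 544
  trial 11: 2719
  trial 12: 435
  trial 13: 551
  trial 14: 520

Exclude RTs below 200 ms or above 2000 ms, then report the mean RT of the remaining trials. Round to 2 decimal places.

Excluded: 2719
Retained (n=13): Σ = 6491
Mean = 6491/13 = 499.3077

499.31 ms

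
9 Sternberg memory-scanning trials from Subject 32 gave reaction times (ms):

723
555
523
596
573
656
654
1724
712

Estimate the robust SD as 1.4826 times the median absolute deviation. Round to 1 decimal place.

102.3 ms

Sorted: 523, 555, 573, 596, 654, 656, 712, 723, 1724 → median = 654
|x − 654| sorted: 0, 2, 58, 58, 69, 81, 99, 131, 1070 → MAD = 69
Robust SD ≈ 1.4826 × 69 = 102.299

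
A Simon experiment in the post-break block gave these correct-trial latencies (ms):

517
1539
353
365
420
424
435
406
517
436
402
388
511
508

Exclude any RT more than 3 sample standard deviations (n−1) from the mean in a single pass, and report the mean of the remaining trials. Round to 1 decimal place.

437.1 ms

n = 14, ΣRT = 7221, M = 515.786
Σ(x−M)² = 1168110.36; s = √(1168110.36/13) = 299.758
Cutoffs: 515.786 ± 3·299.758 → [-383.5, 1415.1]
Outside: 1539 → excluded.
Retained (n=13): Σ = 5682, mean = 5682/13 = 437.077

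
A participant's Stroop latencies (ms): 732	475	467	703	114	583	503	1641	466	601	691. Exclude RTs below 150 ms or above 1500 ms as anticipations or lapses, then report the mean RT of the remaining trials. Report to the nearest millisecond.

Excluded: 114, 1641
Retained (n=9): Σ = 5221
Mean = 5221/9 = 580.1111

580 ms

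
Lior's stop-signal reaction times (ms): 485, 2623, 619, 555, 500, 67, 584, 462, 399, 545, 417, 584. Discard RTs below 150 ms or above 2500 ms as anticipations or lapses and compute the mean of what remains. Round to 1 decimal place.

515.0 ms

Excluded: 67, 2623
Retained (n=10): Σ = 5150
Mean = 5150/10 = 515.0000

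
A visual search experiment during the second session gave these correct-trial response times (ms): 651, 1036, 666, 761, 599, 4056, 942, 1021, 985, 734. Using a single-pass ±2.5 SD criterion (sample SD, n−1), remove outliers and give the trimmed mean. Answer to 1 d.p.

821.7 ms

n = 10, ΣRT = 11451, M = 1145.100
Σ(x−M)² = 9655956.90; s = √(9655956.90/9) = 1035.801
Cutoffs: 1145.100 ± 2.5·1035.801 → [-1444.4, 3734.6]
Outside: 4056 → excluded.
Retained (n=9): Σ = 7395, mean = 7395/9 = 821.667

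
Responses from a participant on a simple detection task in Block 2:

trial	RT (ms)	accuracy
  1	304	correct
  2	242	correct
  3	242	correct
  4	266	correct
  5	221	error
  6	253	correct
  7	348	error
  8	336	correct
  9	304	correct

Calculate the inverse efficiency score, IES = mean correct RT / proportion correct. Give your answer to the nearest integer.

Correct trials (n=7): 304, 242, 242, 266, 253, 336, 304
Mean correct RT = 1947/7 = 278.1429 ms
Proportion correct = 7/9
IES = 278.1429 / (7/9) = 357.612 ms

358 ms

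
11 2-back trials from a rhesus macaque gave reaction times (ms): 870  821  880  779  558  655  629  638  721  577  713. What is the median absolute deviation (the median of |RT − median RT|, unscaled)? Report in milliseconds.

84 ms

Sorted: 558, 577, 629, 638, 655, 713, 721, 779, 821, 870, 880 → median = 713
|x − 713|: 157, 108, 167, 66, 155, 58, 84, 75, 8, 136, 0
Sorted deviations: 0, 8, 58, 66, 75, 84, 108, 136, 155, 157, 167 → MAD = 84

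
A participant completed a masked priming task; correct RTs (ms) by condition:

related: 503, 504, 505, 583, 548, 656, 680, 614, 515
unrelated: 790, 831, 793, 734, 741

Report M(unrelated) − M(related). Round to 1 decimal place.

210.2 ms

M(related) = 5108/9 = 567.556
M(unrelated) = 3889/5 = 777.800
Difference = 777.800 − 567.556 = 210.244 ms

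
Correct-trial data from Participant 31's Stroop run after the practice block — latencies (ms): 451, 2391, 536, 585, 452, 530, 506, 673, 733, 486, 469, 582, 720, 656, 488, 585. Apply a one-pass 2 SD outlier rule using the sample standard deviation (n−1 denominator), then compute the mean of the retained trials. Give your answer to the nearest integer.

563 ms

n = 16, ΣRT = 10843, M = 677.688
Σ(x−M)² = 3257081.44; s = √(3257081.44/15) = 465.982
Cutoffs: 677.688 ± 2·465.982 → [-254.3, 1609.7]
Outside: 2391 → excluded.
Retained (n=15): Σ = 8452, mean = 8452/15 = 563.467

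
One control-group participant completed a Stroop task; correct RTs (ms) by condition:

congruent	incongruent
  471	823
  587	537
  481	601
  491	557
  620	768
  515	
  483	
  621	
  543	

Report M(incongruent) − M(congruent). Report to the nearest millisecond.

M(congruent) = 4812/9 = 534.667
M(incongruent) = 3286/5 = 657.200
Difference = 657.200 − 534.667 = 122.533 ms

123 ms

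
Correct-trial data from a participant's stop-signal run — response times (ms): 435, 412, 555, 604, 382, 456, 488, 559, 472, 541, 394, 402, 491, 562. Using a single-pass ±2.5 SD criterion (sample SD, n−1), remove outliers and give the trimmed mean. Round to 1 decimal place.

482.4 ms

n = 14, ΣRT = 6753, M = 482.357
Σ(x−M)² = 68167.21; s = √(68167.21/13) = 72.413
Cutoffs: 482.357 ± 2.5·72.413 → [301.3, 663.4]
No RTs fall outside the cutoffs; all 14 retained. Mean = 6753/14 = 482.357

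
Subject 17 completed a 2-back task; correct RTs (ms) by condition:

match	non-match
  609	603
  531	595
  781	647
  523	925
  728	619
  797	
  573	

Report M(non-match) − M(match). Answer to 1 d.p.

M(match) = 4542/7 = 648.857
M(non-match) = 3389/5 = 677.800
Difference = 677.800 − 648.857 = 28.943 ms

28.9 ms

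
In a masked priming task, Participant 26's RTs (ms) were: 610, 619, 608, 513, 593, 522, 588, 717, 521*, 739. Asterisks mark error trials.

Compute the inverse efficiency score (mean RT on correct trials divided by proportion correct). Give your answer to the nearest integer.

680 ms

Correct trials (n=9): 610, 619, 608, 513, 593, 522, 588, 717, 739
Mean correct RT = 5509/9 = 612.1111 ms
Proportion correct = 9/10
IES = 612.1111 / (9/10) = 680.123 ms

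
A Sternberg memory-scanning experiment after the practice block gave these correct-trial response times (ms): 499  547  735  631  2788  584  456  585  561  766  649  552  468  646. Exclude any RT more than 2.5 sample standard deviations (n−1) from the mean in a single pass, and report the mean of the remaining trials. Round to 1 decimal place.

n = 14, ΣRT = 10467, M = 747.643
Σ(x−M)² = 4588901.21; s = √(4588901.21/13) = 594.132
Cutoffs: 747.643 ± 2.5·594.132 → [-737.7, 2233.0]
Outside: 2788 → excluded.
Retained (n=13): Σ = 7679, mean = 7679/13 = 590.692

590.7 ms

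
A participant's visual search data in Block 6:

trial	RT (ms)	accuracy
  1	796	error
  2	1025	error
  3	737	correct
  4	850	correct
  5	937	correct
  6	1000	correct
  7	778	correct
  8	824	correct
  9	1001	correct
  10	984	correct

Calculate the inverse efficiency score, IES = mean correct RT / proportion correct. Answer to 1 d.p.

Correct trials (n=8): 737, 850, 937, 1000, 778, 824, 1001, 984
Mean correct RT = 7111/8 = 888.8750 ms
Proportion correct = 8/10
IES = 888.8750 / (8/10) = 1111.094 ms

1111.1 ms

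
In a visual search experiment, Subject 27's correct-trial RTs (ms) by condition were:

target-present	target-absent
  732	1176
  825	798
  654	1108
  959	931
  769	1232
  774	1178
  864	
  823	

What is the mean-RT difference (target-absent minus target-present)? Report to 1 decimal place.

270.5 ms

M(target-present) = 6400/8 = 800.000
M(target-absent) = 6423/6 = 1070.500
Difference = 1070.500 − 800.000 = 270.500 ms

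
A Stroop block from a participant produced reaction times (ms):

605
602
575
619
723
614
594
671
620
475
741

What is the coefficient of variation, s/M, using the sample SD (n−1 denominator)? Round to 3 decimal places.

0.116

n = 11, Σ = 6839, M = 621.7273
Σ(x−M)² = 52130.182; s = √(52130.182/10) = 72.2012
CV = 72.2012 / 621.7273 = 0.11613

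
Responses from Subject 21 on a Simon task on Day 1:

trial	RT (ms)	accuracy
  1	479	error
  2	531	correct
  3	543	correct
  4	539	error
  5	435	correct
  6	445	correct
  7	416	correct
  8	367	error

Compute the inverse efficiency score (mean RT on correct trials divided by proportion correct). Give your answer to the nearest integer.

Correct trials (n=5): 531, 543, 435, 445, 416
Mean correct RT = 2370/5 = 474.0000 ms
Proportion correct = 5/8
IES = 474.0000 / (5/8) = 758.400 ms

758 ms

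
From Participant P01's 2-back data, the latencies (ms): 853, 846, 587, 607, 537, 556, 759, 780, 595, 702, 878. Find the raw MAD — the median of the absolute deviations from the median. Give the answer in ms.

Sorted: 537, 556, 587, 595, 607, 702, 759, 780, 846, 853, 878 → median = 702
|x − 702|: 151, 144, 115, 95, 165, 146, 57, 78, 107, 0, 176
Sorted deviations: 0, 57, 78, 95, 107, 115, 144, 146, 151, 165, 176 → MAD = 115

115 ms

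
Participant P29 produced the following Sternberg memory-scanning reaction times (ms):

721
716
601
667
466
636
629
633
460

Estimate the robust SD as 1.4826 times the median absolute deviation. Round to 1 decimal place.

Sorted: 460, 466, 601, 629, 633, 636, 667, 716, 721 → median = 633
|x − 633| sorted: 0, 3, 4, 32, 34, 83, 88, 167, 173 → MAD = 34
Robust SD ≈ 1.4826 × 34 = 50.408

50.4 ms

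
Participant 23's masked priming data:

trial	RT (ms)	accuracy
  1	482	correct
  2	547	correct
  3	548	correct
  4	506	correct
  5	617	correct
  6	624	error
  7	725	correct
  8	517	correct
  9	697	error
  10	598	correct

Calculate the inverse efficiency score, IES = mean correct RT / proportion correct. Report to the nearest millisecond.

Correct trials (n=8): 482, 547, 548, 506, 617, 725, 517, 598
Mean correct RT = 4540/8 = 567.5000 ms
Proportion correct = 8/10
IES = 567.5000 / (8/10) = 709.375 ms

709 ms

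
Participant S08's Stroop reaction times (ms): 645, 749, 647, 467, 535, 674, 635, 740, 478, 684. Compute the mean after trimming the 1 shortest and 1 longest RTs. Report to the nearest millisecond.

Sorted: 467, 478, 535, 635, 645, 647, 674, 684, 740, 749
Drop lowest 1 (467) and highest 1 (749)
Remaining (n=8): Σ = 5038, mean = 5038/8 = 629.750

630 ms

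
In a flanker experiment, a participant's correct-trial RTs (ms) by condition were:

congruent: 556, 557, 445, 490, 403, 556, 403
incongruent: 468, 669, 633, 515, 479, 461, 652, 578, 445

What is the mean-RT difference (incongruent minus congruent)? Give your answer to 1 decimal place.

M(congruent) = 3410/7 = 487.143
M(incongruent) = 4900/9 = 544.444
Difference = 544.444 − 487.143 = 57.302 ms

57.3 ms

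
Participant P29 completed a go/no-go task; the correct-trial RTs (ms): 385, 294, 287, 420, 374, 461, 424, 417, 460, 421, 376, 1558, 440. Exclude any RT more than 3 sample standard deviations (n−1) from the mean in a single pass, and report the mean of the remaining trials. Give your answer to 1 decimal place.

396.6 ms

n = 13, ΣRT = 6317, M = 485.923
Σ(x−M)² = 1281096.92; s = √(1281096.92/12) = 326.739
Cutoffs: 485.923 ± 3·326.739 → [-494.3, 1466.1]
Outside: 1558 → excluded.
Retained (n=12): Σ = 4759, mean = 4759/12 = 396.583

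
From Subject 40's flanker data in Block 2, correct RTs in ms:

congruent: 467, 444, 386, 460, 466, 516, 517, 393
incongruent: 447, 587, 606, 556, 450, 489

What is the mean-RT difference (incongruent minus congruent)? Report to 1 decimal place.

66.4 ms

M(congruent) = 3649/8 = 456.125
M(incongruent) = 3135/6 = 522.500
Difference = 522.500 − 456.125 = 66.375 ms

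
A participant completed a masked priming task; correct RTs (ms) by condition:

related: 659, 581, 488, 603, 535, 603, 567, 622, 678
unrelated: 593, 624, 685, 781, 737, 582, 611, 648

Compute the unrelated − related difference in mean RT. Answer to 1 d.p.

64.7 ms

M(related) = 5336/9 = 592.889
M(unrelated) = 5261/8 = 657.625
Difference = 657.625 − 592.889 = 64.736 ms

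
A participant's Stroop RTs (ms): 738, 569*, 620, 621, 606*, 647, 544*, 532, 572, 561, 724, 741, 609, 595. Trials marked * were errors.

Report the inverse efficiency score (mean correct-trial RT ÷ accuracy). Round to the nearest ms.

Correct trials (n=11): 738, 620, 621, 647, 532, 572, 561, 724, 741, 609, 595
Mean correct RT = 6960/11 = 632.7273 ms
Proportion correct = 11/14
IES = 632.7273 / (11/14) = 805.289 ms

805 ms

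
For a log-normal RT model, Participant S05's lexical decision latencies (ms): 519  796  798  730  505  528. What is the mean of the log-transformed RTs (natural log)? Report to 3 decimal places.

6.450

ln(RT): 6.2519, 6.6796, 6.6821, 6.5930, 6.2246, 6.2691
Σ ln(RT) = 38.7003
Mean = 38.7003/6 = 6.45005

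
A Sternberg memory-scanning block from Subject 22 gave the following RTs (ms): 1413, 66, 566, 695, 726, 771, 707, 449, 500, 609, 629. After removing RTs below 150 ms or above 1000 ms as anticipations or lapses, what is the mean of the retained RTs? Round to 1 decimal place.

Excluded: 66, 1413
Retained (n=9): Σ = 5652
Mean = 5652/9 = 628.0000

628.0 ms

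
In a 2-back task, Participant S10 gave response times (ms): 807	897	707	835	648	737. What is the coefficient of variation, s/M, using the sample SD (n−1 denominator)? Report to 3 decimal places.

n = 6, Σ = 4631, M = 771.8333
Σ(x−M)² = 41644.833; s = √(41644.833/5) = 91.2632
CV = 91.2632 / 771.8333 = 0.11824

0.118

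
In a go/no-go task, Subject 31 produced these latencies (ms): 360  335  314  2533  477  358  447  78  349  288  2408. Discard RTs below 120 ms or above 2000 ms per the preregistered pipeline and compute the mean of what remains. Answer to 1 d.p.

Excluded: 78, 2408, 2533
Retained (n=8): Σ = 2928
Mean = 2928/8 = 366.0000

366.0 ms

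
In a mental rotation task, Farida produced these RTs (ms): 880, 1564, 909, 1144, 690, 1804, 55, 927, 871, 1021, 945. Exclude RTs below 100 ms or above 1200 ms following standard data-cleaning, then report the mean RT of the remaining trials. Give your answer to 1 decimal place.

Excluded: 55, 1564, 1804
Retained (n=8): Σ = 7387
Mean = 7387/8 = 923.3750

923.4 ms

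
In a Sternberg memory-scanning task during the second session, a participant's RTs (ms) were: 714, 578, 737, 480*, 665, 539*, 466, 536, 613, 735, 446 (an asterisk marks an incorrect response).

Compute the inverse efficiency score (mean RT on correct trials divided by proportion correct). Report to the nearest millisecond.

746 ms

Correct trials (n=9): 714, 578, 737, 665, 466, 536, 613, 735, 446
Mean correct RT = 5490/9 = 610.0000 ms
Proportion correct = 9/11
IES = 610.0000 / (9/11) = 745.556 ms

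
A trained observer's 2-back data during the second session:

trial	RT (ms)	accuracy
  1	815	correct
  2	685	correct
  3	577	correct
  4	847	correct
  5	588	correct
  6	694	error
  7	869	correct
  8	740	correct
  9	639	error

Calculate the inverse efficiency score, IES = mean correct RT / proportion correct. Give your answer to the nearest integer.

Correct trials (n=7): 815, 685, 577, 847, 588, 869, 740
Mean correct RT = 5121/7 = 731.5714 ms
Proportion correct = 7/9
IES = 731.5714 / (7/9) = 940.592 ms

941 ms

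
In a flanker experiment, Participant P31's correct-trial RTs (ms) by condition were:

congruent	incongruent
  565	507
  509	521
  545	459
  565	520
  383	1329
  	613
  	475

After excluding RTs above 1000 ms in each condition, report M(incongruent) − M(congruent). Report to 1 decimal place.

incongruent: exclude 1329
M(congruent) = 2567/5 = 513.400
M(incongruent) = 3095/6 = 515.833
Difference = 515.833 − 513.400 = 2.433 ms

2.4 ms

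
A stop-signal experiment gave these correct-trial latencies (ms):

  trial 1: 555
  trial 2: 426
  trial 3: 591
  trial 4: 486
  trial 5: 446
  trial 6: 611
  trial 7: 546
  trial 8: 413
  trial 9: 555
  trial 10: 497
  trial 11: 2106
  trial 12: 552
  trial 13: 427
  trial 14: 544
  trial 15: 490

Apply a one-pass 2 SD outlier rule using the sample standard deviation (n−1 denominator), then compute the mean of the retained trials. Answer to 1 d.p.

509.9 ms

n = 15, ΣRT = 9245, M = 616.333
Σ(x−M)² = 2431237.33; s = √(2431237.33/14) = 416.725
Cutoffs: 616.333 ± 2·416.725 → [-217.1, 1449.8]
Outside: 2106 → excluded.
Retained (n=14): Σ = 7139, mean = 7139/14 = 509.929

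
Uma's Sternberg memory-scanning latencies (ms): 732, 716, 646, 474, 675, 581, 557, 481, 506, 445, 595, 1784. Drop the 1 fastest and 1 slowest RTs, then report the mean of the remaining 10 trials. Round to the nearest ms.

596 ms

Sorted: 445, 474, 481, 506, 557, 581, 595, 646, 675, 716, 732, 1784
Drop lowest 1 (445) and highest 1 (1784)
Remaining (n=10): Σ = 5963, mean = 5963/10 = 596.300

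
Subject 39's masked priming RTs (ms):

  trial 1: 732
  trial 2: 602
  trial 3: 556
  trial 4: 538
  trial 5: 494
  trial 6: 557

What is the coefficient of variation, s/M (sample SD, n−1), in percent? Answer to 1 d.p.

14.2%

n = 6, Σ = 3479, M = 579.8333
Σ(x−M)² = 33852.833; s = √(33852.833/5) = 82.2835
CV = 82.2835 / 579.8333 = 0.14191 = 14.191%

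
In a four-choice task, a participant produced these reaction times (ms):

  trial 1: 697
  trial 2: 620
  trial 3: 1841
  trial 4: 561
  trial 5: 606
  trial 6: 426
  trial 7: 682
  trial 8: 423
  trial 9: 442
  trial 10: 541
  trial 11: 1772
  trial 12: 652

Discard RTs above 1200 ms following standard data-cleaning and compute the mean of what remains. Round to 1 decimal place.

Excluded: 1772, 1841
Retained (n=10): Σ = 5650
Mean = 5650/10 = 565.0000

565.0 ms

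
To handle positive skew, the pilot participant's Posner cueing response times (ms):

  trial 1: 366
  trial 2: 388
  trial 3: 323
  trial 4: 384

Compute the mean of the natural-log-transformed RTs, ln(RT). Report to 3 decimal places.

5.898

ln(RT): 5.9026, 5.9610, 5.7777, 5.9506
Σ ln(RT) = 23.5919
Mean = 23.5919/4 = 5.89798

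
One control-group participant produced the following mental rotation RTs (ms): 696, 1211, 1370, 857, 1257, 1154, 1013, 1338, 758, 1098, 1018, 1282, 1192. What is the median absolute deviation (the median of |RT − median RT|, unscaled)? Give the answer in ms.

Sorted: 696, 758, 857, 1013, 1018, 1098, 1154, 1192, 1211, 1257, 1282, 1338, 1370 → median = 1154
|x − 1154|: 458, 57, 216, 297, 103, 0, 141, 184, 396, 56, 136, 128, 38
Sorted deviations: 0, 38, 56, 57, 103, 128, 136, 141, 184, 216, 297, 396, 458 → MAD = 136

136 ms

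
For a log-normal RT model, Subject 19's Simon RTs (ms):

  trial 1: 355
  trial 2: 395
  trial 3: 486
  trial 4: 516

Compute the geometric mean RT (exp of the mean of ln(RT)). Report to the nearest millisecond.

ln(RT): 5.8721, 5.9789, 6.1862, 6.2461
Mean ln(RT) = 24.2833/4 = 6.07083
Geometric mean = exp(6.07083) = 433.04 ms

433 ms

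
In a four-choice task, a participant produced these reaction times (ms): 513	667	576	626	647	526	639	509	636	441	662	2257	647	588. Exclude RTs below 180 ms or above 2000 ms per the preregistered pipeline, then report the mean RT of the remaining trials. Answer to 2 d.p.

Excluded: 2257
Retained (n=13): Σ = 7677
Mean = 7677/13 = 590.5385

590.54 ms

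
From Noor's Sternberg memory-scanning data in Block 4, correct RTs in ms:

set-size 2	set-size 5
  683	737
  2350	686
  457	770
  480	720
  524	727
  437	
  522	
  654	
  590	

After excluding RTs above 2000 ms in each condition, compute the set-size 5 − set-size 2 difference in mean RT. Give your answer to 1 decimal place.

set-size 2: exclude 2350
M(set-size 2) = 4347/8 = 543.375
M(set-size 5) = 3640/5 = 728.000
Difference = 728.000 − 543.375 = 184.625 ms

184.6 ms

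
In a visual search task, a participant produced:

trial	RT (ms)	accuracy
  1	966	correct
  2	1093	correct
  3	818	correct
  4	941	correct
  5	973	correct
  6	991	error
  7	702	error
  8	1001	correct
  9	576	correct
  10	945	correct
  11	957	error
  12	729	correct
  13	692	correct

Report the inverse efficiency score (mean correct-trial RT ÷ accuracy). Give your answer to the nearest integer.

1135 ms

Correct trials (n=10): 966, 1093, 818, 941, 973, 1001, 576, 945, 729, 692
Mean correct RT = 8734/10 = 873.4000 ms
Proportion correct = 10/13
IES = 873.4000 / (10/13) = 1135.420 ms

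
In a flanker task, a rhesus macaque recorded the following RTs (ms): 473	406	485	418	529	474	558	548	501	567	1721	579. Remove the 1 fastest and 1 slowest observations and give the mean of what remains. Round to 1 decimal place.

Sorted: 406, 418, 473, 474, 485, 501, 529, 548, 558, 567, 579, 1721
Drop lowest 1 (406) and highest 1 (1721)
Remaining (n=10): Σ = 5132, mean = 5132/10 = 513.200

513.2 ms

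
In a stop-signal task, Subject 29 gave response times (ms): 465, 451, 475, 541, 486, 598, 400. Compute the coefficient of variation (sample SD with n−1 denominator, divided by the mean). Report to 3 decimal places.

0.132

n = 7, Σ = 3416, M = 488.0000
Σ(x−M)² = 24724.000; s = √(24724.000/6) = 64.1924
CV = 64.1924 / 488.0000 = 0.13154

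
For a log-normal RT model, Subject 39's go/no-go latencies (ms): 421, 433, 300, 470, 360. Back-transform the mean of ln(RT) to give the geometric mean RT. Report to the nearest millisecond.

392 ms

ln(RT): 6.0426, 6.0707, 5.7038, 6.1527, 5.8861
Mean ln(RT) = 29.8560/5 = 5.97120
Geometric mean = exp(5.97120) = 391.97 ms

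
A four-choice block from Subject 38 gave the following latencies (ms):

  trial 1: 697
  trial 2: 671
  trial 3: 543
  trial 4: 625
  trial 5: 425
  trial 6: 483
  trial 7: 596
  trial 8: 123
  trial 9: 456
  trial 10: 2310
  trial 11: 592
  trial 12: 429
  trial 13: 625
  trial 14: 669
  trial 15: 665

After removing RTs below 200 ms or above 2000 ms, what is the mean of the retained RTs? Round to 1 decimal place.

575.1 ms

Excluded: 123, 2310
Retained (n=13): Σ = 7476
Mean = 7476/13 = 575.0769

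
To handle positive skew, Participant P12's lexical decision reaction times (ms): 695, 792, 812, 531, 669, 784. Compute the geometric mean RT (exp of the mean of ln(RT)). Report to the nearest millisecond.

ln(RT): 6.5439, 6.6746, 6.6995, 6.2748, 6.5058, 6.6644
Mean ln(RT) = 39.3629/6 = 6.56049
Geometric mean = exp(6.56049) = 706.62 ms

707 ms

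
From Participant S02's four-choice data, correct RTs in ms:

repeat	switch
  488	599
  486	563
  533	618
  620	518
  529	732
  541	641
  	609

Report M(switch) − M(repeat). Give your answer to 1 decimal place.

78.6 ms

M(repeat) = 3197/6 = 532.833
M(switch) = 4280/7 = 611.429
Difference = 611.429 − 532.833 = 78.595 ms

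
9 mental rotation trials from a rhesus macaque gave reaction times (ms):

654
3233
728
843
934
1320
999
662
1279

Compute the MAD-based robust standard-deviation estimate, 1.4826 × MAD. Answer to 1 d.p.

Sorted: 654, 662, 728, 843, 934, 999, 1279, 1320, 3233 → median = 934
|x − 934| sorted: 0, 65, 91, 206, 272, 280, 345, 386, 2299 → MAD = 272
Robust SD ≈ 1.4826 × 272 = 403.267

403.3 ms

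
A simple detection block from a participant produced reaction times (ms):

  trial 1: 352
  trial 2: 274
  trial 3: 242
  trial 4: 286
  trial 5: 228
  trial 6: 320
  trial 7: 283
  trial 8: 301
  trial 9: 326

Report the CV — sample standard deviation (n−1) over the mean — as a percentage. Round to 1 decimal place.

n = 9, Σ = 2612, M = 290.2222
Σ(x−M)² = 12629.556; s = √(12629.556/8) = 39.7328
CV = 39.7328 / 290.2222 = 0.13690 = 13.690%

13.7%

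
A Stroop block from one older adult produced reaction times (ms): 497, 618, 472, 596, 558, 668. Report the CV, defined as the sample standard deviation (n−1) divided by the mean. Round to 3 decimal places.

0.131

n = 6, Σ = 3409, M = 568.1667
Σ(x−M)² = 27640.833; s = √(27640.833/5) = 74.3516
CV = 74.3516 / 568.1667 = 0.13086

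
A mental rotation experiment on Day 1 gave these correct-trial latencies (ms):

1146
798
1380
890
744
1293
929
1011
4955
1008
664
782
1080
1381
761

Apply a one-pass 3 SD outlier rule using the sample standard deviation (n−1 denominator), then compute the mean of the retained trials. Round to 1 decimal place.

n = 15, ΣRT = 18822, M = 1254.800
Σ(x−M)² = 15412512.40; s = √(15412512.40/14) = 1049.235
Cutoffs: 1254.800 ± 3·1049.235 → [-1892.9, 4402.5]
Outside: 4955 → excluded.
Retained (n=14): Σ = 13867, mean = 13867/14 = 990.500

990.5 ms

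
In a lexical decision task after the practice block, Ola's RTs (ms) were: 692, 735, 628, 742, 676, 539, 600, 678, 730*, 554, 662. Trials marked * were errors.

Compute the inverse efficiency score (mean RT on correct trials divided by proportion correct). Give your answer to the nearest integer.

Correct trials (n=10): 692, 735, 628, 742, 676, 539, 600, 678, 554, 662
Mean correct RT = 6506/10 = 650.6000 ms
Proportion correct = 10/11
IES = 650.6000 / (10/11) = 715.660 ms

716 ms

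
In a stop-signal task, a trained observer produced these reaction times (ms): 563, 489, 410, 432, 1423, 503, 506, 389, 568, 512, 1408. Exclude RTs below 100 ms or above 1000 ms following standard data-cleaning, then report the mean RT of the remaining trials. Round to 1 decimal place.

485.8 ms

Excluded: 1408, 1423
Retained (n=9): Σ = 4372
Mean = 4372/9 = 485.7778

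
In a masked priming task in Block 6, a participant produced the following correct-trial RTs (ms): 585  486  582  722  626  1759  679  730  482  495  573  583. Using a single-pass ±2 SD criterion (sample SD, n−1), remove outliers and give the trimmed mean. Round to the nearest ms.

595 ms

n = 12, ΣRT = 8302, M = 691.833
Σ(x−M)² = 1320293.67; s = √(1320293.67/11) = 346.449
Cutoffs: 691.833 ± 2·346.449 → [-1.1, 1384.7]
Outside: 1759 → excluded.
Retained (n=11): Σ = 6543, mean = 6543/11 = 594.818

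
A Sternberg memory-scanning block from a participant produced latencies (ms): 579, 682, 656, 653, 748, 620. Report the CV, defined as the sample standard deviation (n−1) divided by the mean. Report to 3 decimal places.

n = 6, Σ = 3938, M = 656.3333
Σ(x−M)² = 16373.333; s = √(16373.333/5) = 57.2247
CV = 57.2247 / 656.3333 = 0.08719

0.087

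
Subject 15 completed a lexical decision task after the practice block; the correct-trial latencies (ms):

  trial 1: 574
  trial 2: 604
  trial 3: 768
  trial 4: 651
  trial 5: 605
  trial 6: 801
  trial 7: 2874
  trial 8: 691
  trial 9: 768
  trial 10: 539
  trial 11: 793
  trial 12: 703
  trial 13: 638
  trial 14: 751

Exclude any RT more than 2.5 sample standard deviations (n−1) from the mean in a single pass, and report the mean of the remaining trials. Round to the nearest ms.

684 ms

n = 14, ΣRT = 11760, M = 840.000
Σ(x−M)² = 4548948.00; s = √(4548948.00/13) = 591.540
Cutoffs: 840.000 ± 2.5·591.540 → [-638.8, 2318.8]
Outside: 2874 → excluded.
Retained (n=13): Σ = 8886, mean = 8886/13 = 683.538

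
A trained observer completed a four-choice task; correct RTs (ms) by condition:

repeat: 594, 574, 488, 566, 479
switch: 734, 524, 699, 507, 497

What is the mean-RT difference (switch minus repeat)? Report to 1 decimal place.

M(repeat) = 2701/5 = 540.200
M(switch) = 2961/5 = 592.200
Difference = 592.200 − 540.200 = 52.000 ms

52.0 ms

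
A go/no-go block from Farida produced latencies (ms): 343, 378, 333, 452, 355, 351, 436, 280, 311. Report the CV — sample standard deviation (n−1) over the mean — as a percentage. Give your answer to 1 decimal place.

n = 9, Σ = 3239, M = 359.8889
Σ(x−M)² = 24488.889; s = √(24488.889/8) = 55.3273
CV = 55.3273 / 359.8889 = 0.15373 = 15.373%

15.4%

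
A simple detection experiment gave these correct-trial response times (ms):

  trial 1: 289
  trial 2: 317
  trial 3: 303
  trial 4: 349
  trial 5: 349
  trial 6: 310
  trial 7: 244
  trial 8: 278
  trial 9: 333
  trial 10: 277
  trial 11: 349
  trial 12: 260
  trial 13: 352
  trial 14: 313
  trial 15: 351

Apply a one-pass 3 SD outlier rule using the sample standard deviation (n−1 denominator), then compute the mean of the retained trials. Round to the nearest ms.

n = 15, ΣRT = 4674, M = 311.600
Σ(x−M)² = 18015.60; s = √(18015.60/14) = 35.872
Cutoffs: 311.600 ± 3·35.872 → [204.0, 419.2]
No RTs fall outside the cutoffs; all 15 retained. Mean = 4674/15 = 311.600

312 ms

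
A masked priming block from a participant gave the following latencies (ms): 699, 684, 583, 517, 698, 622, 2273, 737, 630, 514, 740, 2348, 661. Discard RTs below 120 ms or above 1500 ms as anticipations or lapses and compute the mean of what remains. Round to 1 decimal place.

644.1 ms

Excluded: 2273, 2348
Retained (n=11): Σ = 7085
Mean = 7085/11 = 644.0909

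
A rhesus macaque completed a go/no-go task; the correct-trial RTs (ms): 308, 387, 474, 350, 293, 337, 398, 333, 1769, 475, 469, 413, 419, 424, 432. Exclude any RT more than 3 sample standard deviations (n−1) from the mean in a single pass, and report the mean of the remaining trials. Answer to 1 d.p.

393.7 ms

n = 15, ΣRT = 7281, M = 485.400
Σ(x−M)² = 1813799.60; s = √(1813799.60/14) = 359.940
Cutoffs: 485.400 ± 3·359.940 → [-594.4, 1565.2]
Outside: 1769 → excluded.
Retained (n=14): Σ = 5512, mean = 5512/14 = 393.714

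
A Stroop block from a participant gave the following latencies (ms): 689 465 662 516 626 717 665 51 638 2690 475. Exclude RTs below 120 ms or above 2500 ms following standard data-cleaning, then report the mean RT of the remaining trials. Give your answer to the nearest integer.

606 ms

Excluded: 51, 2690
Retained (n=9): Σ = 5453
Mean = 5453/9 = 605.8889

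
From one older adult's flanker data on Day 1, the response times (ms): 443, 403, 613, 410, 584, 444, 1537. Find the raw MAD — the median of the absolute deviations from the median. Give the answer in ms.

Sorted: 403, 410, 443, 444, 584, 613, 1537 → median = 444
|x − 444|: 1, 41, 169, 34, 140, 0, 1093
Sorted deviations: 0, 1, 34, 41, 140, 169, 1093 → MAD = 41

41 ms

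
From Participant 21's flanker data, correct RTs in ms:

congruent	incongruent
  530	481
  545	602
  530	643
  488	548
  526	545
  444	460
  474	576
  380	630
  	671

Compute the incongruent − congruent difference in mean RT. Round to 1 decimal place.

83.3 ms

M(congruent) = 3917/8 = 489.625
M(incongruent) = 5156/9 = 572.889
Difference = 572.889 − 489.625 = 83.264 ms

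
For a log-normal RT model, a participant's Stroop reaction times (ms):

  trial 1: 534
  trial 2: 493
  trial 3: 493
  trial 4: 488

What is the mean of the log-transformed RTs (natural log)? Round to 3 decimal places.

6.218

ln(RT): 6.2804, 6.2005, 6.2005, 6.1903
Σ ln(RT) = 24.8717
Mean = 24.8717/4 = 6.21793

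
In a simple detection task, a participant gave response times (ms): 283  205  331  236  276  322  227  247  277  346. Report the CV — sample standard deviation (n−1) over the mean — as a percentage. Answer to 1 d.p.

17.1%

n = 10, Σ = 2750, M = 275.0000
Σ(x−M)² = 19964.000; s = √(19964.000/9) = 47.0980
CV = 47.0980 / 275.0000 = 0.17127 = 17.127%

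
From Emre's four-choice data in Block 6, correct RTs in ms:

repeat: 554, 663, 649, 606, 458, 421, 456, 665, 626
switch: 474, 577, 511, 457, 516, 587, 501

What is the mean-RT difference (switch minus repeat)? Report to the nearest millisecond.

-49 ms

M(repeat) = 5098/9 = 566.444
M(switch) = 3623/7 = 517.571
Difference = 517.571 − 566.444 = -48.873 ms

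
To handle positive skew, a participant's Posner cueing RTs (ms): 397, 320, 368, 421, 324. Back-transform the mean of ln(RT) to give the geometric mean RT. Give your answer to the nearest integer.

364 ms

ln(RT): 5.9839, 5.7683, 5.9081, 6.0426, 5.7807
Mean ln(RT) = 29.4837/5 = 5.89674
Geometric mean = exp(5.89674) = 363.85 ms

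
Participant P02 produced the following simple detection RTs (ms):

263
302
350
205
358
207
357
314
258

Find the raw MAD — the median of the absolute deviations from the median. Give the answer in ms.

Sorted: 205, 207, 258, 263, 302, 314, 350, 357, 358 → median = 302
|x − 302|: 39, 0, 48, 97, 56, 95, 55, 12, 44
Sorted deviations: 0, 12, 39, 44, 48, 55, 56, 95, 97 → MAD = 48

48 ms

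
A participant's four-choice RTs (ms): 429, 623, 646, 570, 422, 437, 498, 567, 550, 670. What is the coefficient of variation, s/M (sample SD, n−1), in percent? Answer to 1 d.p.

n = 10, Σ = 5412, M = 541.2000
Σ(x−M)² = 75357.600; s = √(75357.600/9) = 91.5045
CV = 91.5045 / 541.2000 = 0.16908 = 16.908%

16.9%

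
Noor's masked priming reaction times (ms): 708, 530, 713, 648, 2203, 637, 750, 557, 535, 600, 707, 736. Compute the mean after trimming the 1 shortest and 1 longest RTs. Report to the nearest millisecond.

659 ms

Sorted: 530, 535, 557, 600, 637, 648, 707, 708, 713, 736, 750, 2203
Drop lowest 1 (530) and highest 1 (2203)
Remaining (n=10): Σ = 6591, mean = 6591/10 = 659.100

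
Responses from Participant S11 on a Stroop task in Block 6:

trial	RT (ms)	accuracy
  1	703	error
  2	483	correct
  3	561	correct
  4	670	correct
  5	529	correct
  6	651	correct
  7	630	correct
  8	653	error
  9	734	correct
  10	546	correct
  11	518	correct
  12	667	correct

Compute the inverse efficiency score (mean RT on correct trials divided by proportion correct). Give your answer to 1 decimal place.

Correct trials (n=10): 483, 561, 670, 529, 651, 630, 734, 546, 518, 667
Mean correct RT = 5989/10 = 598.9000 ms
Proportion correct = 10/12
IES = 598.9000 / (10/12) = 718.680 ms

718.7 ms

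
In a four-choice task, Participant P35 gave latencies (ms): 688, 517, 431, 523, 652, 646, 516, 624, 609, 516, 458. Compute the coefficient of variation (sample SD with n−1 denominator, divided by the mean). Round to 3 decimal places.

0.152

n = 11, Σ = 6180, M = 561.8182
Σ(x−M)² = 72839.636; s = √(72839.636/10) = 85.3461
CV = 85.3461 / 561.8182 = 0.15191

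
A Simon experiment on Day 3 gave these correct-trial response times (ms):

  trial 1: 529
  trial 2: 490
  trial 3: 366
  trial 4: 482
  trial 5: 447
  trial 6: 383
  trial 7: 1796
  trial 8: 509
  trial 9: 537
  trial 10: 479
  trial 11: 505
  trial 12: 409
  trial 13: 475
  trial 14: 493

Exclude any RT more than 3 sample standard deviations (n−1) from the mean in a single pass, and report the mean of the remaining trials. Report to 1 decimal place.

n = 14, ΣRT = 7900, M = 564.286
Σ(x−M)² = 1668348.86; s = √(1668348.86/13) = 358.238
Cutoffs: 564.286 ± 3·358.238 → [-510.4, 1639.0]
Outside: 1796 → excluded.
Retained (n=13): Σ = 6104, mean = 6104/13 = 469.538

469.5 ms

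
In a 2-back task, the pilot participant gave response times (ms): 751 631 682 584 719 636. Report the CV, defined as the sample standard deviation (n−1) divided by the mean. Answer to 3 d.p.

n = 6, Σ = 4003, M = 667.1667
Σ(x−M)² = 19130.833; s = √(19130.833/5) = 61.8560
CV = 61.8560 / 667.1667 = 0.09271

0.093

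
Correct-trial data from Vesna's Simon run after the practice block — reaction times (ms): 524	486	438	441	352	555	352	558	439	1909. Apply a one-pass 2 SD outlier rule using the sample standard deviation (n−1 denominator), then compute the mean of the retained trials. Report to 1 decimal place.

460.6 ms

n = 10, ΣRT = 6054, M = 605.400
Σ(x−M)² = 1936204.40; s = √(1936204.40/9) = 463.825
Cutoffs: 605.400 ± 2·463.825 → [-322.3, 1533.1]
Outside: 1909 → excluded.
Retained (n=9): Σ = 4145, mean = 4145/9 = 460.556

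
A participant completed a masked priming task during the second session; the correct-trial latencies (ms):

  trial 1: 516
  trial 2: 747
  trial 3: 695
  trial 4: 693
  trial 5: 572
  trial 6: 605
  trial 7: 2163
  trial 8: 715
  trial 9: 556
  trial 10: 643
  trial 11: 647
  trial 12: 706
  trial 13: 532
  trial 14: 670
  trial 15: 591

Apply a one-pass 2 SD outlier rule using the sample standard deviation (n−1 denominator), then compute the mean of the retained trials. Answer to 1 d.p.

634.9 ms

n = 15, ΣRT = 11051, M = 736.733
Σ(x−M)² = 2249736.93; s = √(2249736.93/14) = 400.868
Cutoffs: 736.733 ± 2·400.868 → [-65.0, 1538.5]
Outside: 2163 → excluded.
Retained (n=14): Σ = 8888, mean = 8888/14 = 634.857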